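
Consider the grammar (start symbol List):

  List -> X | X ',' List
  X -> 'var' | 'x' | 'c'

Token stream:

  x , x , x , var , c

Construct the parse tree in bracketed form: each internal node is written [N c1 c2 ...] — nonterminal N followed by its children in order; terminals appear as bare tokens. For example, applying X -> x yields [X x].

List
X , List
x , List
x , X , List
x , x , List
x , x , X , List
x , x , x , List
x , x , x , X , List
x , x , x , var , List
x , x , x , var , X
x , x , x , var , c

[List [X x] , [List [X x] , [List [X x] , [List [X var] , [List [X c]]]]]]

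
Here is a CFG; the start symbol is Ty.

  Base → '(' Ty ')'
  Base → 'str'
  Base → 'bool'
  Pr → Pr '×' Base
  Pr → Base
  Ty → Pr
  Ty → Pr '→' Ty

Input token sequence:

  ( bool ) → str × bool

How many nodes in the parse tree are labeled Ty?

3

[Ty [Pr [Base ( [Ty [Pr [Base bool]]] )]] → [Ty [Pr [Pr [Base str]] × [Base bool]]]]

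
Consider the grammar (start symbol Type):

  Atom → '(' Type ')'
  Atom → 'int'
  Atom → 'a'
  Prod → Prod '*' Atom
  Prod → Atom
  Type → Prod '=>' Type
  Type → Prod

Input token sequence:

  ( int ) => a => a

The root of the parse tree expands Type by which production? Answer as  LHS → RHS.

[Type [Prod [Atom ( [Type [Prod [Atom int]]] )]] => [Type [Prod [Atom a]] => [Type [Prod [Atom a]]]]]

Type → Prod '=>' Type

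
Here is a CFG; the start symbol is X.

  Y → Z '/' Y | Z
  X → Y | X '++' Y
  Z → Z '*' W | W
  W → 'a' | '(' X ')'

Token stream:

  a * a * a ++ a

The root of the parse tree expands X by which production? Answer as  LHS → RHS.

[X [X [Y [Z [Z [Z [W a]] * [W a]] * [W a]]]] ++ [Y [Z [W a]]]]

X → X '++' Y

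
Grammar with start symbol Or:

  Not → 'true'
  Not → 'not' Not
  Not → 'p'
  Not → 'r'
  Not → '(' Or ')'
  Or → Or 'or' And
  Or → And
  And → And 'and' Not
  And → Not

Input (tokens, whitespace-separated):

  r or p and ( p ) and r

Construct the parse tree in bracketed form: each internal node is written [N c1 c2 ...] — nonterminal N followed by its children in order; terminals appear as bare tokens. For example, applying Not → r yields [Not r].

[Or [Or [And [Not r]]] or [And [And [And [Not p]] and [Not ( [Or [And [Not p]]] )]] and [Not r]]]

Or
Or or And
And or And
Not or And
r or And
r or And and Not
r or And and Not and Not
r or Not and Not and Not
r or p and Not and Not
r or p and ( Or ) and Not
r or p and ( And ) and Not
r or p and ( Not ) and Not
r or p and ( p ) and Not
r or p and ( p ) and r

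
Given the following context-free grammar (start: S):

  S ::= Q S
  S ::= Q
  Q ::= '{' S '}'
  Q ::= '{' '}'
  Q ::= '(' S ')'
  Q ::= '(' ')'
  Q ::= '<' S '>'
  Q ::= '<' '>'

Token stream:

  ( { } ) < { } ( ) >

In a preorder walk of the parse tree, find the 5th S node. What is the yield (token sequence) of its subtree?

[S [Q ( [S [Q { }]] )] [S [Q < [S [Q { }] [S [Q ( )]]] >]]]

( )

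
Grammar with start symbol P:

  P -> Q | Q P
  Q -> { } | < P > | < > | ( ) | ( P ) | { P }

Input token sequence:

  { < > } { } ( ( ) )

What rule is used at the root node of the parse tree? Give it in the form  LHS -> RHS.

P -> Q P

[P [Q { [P [Q < >]] }] [P [Q { }] [P [Q ( [P [Q ( )]] )]]]]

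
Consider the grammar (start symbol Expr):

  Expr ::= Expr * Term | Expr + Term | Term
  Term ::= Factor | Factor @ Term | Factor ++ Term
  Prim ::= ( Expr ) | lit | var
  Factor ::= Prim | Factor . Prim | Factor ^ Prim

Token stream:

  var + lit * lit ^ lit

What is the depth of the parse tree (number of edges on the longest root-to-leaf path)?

6

[Expr [Expr [Expr [Term [Factor [Prim var]]]] + [Term [Factor [Prim lit]]]] * [Term [Factor [Factor [Prim lit]] ^ [Prim lit]]]]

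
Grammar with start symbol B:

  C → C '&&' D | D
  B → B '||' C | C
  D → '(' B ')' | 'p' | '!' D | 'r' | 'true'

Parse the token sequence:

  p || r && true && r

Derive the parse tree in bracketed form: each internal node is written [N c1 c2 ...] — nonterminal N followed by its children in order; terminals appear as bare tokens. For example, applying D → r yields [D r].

[B [B [C [D p]]] || [C [C [C [D r]] && [D true]] && [D r]]]

B
B || C
C || C
D || C
p || C
p || C && D
p || C && D && D
p || D && D && D
p || r && D && D
p || r && true && D
p || r && true && r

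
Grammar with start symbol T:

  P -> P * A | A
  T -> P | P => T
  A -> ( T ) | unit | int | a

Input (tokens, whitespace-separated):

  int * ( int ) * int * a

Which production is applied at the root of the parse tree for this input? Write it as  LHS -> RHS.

T -> P

[T [P [P [P [P [A int]] * [A ( [T [P [A int]]] )]] * [A int]] * [A a]]]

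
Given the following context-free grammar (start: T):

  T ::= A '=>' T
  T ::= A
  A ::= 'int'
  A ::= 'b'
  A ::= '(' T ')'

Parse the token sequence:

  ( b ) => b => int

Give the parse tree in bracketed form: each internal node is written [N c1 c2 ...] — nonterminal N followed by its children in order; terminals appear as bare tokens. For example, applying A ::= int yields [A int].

T
A => T
( T ) => T
( A ) => T
( b ) => T
( b ) => A => T
( b ) => b => T
( b ) => b => A
( b ) => b => int

[T [A ( [T [A b]] )] => [T [A b] => [T [A int]]]]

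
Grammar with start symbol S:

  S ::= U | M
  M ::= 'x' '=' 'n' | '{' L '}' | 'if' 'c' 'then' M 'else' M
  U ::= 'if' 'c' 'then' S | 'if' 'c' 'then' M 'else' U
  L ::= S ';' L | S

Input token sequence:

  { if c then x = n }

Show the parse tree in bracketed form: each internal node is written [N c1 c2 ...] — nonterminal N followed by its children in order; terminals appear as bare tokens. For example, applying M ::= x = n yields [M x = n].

[S [M { [L [S [U if c then [S [M x = n]]]]] }]]

S
M
{ L }
{ S }
{ U }
{ if c then S }
{ if c then M }
{ if c then x = n }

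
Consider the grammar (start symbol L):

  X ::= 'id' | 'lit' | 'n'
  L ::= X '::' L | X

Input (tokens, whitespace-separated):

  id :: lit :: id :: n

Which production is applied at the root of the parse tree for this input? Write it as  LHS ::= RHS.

L ::= X '::' L

[L [X id] :: [L [X lit] :: [L [X id] :: [L [X n]]]]]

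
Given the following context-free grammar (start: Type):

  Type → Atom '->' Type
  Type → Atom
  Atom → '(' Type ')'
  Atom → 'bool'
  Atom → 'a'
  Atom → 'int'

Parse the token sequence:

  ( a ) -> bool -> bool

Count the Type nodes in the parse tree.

4

[Type [Atom ( [Type [Atom a]] )] -> [Type [Atom bool] -> [Type [Atom bool]]]]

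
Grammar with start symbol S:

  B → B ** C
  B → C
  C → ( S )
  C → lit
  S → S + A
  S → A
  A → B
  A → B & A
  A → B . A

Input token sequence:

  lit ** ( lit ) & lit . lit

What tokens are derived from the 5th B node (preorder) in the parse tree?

lit

[S [A [B [B [C lit]] ** [C ( [S [A [B [C lit]]]] )]] & [A [B [C lit]] . [A [B [C lit]]]]]]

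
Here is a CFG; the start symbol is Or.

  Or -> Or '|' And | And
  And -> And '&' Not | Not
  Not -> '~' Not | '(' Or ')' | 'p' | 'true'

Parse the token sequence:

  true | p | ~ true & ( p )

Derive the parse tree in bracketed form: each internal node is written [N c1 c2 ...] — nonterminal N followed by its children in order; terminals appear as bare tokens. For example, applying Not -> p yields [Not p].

[Or [Or [Or [And [Not true]]] | [And [Not p]]] | [And [And [Not ~ [Not true]]] & [Not ( [Or [And [Not p]]] )]]]

Or
Or | And
Or | And | And
And | And | And
Not | And | And
true | And | And
true | Not | And
true | p | And
true | p | And & Not
true | p | Not & Not
true | p | ~ Not & Not
true | p | ~ true & Not
true | p | ~ true & ( Or )
true | p | ~ true & ( And )
true | p | ~ true & ( Not )
true | p | ~ true & ( p )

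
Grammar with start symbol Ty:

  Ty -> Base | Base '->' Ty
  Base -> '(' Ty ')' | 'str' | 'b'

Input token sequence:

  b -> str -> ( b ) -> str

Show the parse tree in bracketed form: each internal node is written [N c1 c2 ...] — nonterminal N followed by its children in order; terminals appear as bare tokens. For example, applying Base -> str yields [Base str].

[Ty [Base b] -> [Ty [Base str] -> [Ty [Base ( [Ty [Base b]] )] -> [Ty [Base str]]]]]

Ty
Base -> Ty
b -> Ty
b -> Base -> Ty
b -> str -> Ty
b -> str -> Base -> Ty
b -> str -> ( Ty ) -> Ty
b -> str -> ( Base ) -> Ty
b -> str -> ( b ) -> Ty
b -> str -> ( b ) -> Base
b -> str -> ( b ) -> str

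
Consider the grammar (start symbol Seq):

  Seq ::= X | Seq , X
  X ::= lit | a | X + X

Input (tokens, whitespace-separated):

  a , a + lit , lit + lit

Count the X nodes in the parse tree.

7

[Seq [Seq [Seq [X a]] , [X [X a] + [X lit]]] , [X [X lit] + [X lit]]]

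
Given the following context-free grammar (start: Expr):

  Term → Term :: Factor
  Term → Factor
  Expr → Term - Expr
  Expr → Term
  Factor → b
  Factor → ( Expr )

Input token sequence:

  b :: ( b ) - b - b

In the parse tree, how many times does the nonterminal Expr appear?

[Expr [Term [Term [Factor b]] :: [Factor ( [Expr [Term [Factor b]]] )]] - [Expr [Term [Factor b]] - [Expr [Term [Factor b]]]]]

4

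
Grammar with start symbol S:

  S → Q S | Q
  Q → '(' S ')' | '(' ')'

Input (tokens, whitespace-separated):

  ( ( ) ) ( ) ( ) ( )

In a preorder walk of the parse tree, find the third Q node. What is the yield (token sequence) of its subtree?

[S [Q ( [S [Q ( )]] )] [S [Q ( )] [S [Q ( )] [S [Q ( )]]]]]

( )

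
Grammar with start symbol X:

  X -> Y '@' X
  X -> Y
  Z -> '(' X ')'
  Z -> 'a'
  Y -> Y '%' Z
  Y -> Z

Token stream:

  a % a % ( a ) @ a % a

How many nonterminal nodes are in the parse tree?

[X [Y [Y [Y [Z a]] % [Z a]] % [Z ( [X [Y [Z a]]] )]] @ [X [Y [Y [Z a]] % [Z a]]]]

15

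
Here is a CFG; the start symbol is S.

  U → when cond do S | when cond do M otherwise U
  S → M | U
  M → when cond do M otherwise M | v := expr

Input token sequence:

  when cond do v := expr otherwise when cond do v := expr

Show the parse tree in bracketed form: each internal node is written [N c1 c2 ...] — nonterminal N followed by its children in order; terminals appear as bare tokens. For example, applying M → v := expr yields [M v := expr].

S
U
when cond do M otherwise U
when cond do v := expr otherwise U
when cond do v := expr otherwise when cond do S
when cond do v := expr otherwise when cond do M
when cond do v := expr otherwise when cond do v := expr

[S [U when cond do [M v := expr] otherwise [U when cond do [S [M v := expr]]]]]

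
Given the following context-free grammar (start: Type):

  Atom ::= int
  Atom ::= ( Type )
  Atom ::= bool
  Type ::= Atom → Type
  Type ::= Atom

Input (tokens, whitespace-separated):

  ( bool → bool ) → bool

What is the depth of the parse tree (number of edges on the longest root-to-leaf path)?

5

[Type [Atom ( [Type [Atom bool] → [Type [Atom bool]]] )] → [Type [Atom bool]]]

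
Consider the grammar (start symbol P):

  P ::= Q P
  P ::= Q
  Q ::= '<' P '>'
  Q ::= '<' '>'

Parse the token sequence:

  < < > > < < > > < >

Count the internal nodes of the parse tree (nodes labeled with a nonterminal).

10

[P [Q < [P [Q < >]] >] [P [Q < [P [Q < >]] >] [P [Q < >]]]]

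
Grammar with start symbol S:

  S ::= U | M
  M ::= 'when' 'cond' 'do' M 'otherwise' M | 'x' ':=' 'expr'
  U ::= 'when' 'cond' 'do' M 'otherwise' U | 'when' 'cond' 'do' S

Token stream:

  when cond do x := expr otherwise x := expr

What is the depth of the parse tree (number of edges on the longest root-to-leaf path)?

3

[S [M when cond do [M x := expr] otherwise [M x := expr]]]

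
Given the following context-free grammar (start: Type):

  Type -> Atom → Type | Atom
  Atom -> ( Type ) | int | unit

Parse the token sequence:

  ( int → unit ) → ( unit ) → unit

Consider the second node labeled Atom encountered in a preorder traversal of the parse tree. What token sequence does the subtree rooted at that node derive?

int

[Type [Atom ( [Type [Atom int] → [Type [Atom unit]]] )] → [Type [Atom ( [Type [Atom unit]] )] → [Type [Atom unit]]]]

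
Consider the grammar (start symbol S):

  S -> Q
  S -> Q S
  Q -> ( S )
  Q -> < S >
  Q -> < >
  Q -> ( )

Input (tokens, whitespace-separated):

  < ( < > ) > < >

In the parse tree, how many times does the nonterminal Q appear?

4

[S [Q < [S [Q ( [S [Q < >]] )]] >] [S [Q < >]]]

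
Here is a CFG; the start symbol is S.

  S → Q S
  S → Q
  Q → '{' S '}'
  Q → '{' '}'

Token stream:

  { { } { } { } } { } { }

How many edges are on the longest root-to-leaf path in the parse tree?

[S [Q { [S [Q { }] [S [Q { }] [S [Q { }]]]] }] [S [Q { }] [S [Q { }]]]]

6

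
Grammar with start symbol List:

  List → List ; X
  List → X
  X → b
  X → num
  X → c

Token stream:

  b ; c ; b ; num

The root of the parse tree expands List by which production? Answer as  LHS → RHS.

List → List ; X

[List [List [List [List [X b]] ; [X c]] ; [X b]] ; [X num]]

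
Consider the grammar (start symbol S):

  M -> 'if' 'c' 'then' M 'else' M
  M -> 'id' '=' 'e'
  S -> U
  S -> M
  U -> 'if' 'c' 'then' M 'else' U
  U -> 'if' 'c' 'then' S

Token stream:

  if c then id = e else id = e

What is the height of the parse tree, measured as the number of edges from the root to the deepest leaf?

[S [M if c then [M id = e] else [M id = e]]]

3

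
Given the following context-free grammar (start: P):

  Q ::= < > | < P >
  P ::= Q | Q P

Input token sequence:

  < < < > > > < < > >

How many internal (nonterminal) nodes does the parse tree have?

10

[P [Q < [P [Q < [P [Q < >]] >]] >] [P [Q < [P [Q < >]] >]]]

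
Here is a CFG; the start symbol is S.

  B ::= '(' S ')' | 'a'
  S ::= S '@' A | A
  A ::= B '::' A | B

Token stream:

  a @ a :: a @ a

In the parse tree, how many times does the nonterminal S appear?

3

[S [S [S [A [B a]]] @ [A [B a] :: [A [B a]]]] @ [A [B a]]]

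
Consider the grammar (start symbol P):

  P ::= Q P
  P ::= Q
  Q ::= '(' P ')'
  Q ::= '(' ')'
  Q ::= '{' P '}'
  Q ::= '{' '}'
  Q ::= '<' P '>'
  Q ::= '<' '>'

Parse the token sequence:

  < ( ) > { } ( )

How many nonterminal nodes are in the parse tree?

8

[P [Q < [P [Q ( )]] >] [P [Q { }] [P [Q ( )]]]]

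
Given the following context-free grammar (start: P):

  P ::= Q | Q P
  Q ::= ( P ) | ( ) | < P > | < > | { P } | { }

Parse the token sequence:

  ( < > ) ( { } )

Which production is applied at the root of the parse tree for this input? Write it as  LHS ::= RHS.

[P [Q ( [P [Q < >]] )] [P [Q ( [P [Q { }]] )]]]

P ::= Q P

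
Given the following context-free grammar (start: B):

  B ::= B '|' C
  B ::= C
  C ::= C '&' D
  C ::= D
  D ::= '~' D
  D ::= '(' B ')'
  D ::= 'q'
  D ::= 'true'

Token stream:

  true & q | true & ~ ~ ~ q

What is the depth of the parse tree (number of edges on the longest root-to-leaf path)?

6

[B [B [C [C [D true]] & [D q]]] | [C [C [D true]] & [D ~ [D ~ [D ~ [D q]]]]]]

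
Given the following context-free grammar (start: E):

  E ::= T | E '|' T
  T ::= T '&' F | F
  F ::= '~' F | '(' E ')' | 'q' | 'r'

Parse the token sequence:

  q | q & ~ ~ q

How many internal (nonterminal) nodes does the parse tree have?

10

[E [E [T [F q]]] | [T [T [F q]] & [F ~ [F ~ [F q]]]]]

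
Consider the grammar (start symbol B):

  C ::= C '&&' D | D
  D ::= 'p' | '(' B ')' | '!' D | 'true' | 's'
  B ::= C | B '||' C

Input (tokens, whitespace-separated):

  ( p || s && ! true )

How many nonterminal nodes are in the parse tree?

12

[B [C [D ( [B [B [C [D p]]] || [C [C [D s]] && [D ! [D true]]]] )]]]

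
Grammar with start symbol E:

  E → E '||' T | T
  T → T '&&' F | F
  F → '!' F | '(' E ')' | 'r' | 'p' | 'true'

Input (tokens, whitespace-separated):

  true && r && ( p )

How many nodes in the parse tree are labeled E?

[E [T [T [T [F true]] && [F r]] && [F ( [E [T [F p]]] )]]]

2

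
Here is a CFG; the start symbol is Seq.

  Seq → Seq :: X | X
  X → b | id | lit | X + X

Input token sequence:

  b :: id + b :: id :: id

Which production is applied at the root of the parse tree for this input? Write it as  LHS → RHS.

Seq → Seq :: X

[Seq [Seq [Seq [Seq [X b]] :: [X [X id] + [X b]]] :: [X id]] :: [X id]]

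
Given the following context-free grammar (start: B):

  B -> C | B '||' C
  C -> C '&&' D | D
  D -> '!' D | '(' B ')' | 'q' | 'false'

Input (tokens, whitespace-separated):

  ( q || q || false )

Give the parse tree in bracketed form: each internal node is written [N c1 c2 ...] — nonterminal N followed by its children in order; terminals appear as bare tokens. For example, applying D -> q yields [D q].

[B [C [D ( [B [B [B [C [D q]]] || [C [D q]]] || [C [D false]]] )]]]

B
C
D
( B )
( B || C )
( B || C || C )
( C || C || C )
( D || C || C )
( q || C || C )
( q || D || C )
( q || q || C )
( q || q || D )
( q || q || false )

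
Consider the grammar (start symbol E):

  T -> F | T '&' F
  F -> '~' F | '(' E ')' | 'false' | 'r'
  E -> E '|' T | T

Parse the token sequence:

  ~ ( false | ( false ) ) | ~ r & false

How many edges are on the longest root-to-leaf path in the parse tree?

11

[E [E [T [F ~ [F ( [E [E [T [F false]]] | [T [F ( [E [T [F false]]] )]]] )]]]] | [T [T [F ~ [F r]]] & [F false]]]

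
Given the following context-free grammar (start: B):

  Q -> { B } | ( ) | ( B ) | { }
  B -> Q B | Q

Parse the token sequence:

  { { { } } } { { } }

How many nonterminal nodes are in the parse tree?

[B [Q { [B [Q { [B [Q { }]] }]] }] [B [Q { [B [Q { }]] }]]]

10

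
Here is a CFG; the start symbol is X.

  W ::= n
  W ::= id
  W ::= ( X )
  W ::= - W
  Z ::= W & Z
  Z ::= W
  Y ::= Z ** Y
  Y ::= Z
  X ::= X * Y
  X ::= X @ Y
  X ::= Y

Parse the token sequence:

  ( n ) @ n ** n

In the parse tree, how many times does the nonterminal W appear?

4

[X [X [Y [Z [W ( [X [Y [Z [W n]]]] )]]]] @ [Y [Z [W n]] ** [Y [Z [W n]]]]]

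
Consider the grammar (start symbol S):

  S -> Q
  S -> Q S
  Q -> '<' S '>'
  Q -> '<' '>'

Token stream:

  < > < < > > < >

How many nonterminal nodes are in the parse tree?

[S [Q < >] [S [Q < [S [Q < >]] >] [S [Q < >]]]]

8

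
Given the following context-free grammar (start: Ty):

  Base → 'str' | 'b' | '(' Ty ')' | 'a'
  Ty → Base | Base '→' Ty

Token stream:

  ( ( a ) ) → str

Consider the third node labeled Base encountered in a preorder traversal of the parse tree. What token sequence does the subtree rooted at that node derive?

[Ty [Base ( [Ty [Base ( [Ty [Base a]] )]] )] → [Ty [Base str]]]

a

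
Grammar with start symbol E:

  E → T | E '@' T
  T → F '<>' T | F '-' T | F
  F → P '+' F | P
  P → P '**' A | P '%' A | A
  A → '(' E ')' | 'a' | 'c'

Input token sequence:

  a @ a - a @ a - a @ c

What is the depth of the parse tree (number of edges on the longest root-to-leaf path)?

[E [E [E [E [T [F [P [A a]]]]] @ [T [F [P [A a]]] - [T [F [P [A a]]]]]] @ [T [F [P [A a]]] - [T [F [P [A a]]]]]] @ [T [F [P [A c]]]]]

8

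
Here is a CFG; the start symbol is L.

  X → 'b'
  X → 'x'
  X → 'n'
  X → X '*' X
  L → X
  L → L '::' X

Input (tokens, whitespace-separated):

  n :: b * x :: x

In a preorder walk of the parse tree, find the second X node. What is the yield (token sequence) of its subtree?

b * x

[L [L [L [X n]] :: [X [X b] * [X x]]] :: [X x]]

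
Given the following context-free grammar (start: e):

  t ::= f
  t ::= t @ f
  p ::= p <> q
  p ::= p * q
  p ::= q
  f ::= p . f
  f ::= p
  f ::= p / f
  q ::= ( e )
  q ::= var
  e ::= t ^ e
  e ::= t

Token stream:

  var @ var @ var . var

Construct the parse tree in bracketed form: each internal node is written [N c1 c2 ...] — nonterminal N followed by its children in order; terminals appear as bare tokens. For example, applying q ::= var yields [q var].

e
t
t @ f
t @ f @ f
f @ f @ f
p @ f @ f
q @ f @ f
var @ f @ f
var @ p @ f
var @ q @ f
var @ var @ f
var @ var @ p . f
var @ var @ q . f
var @ var @ var . f
var @ var @ var . p
var @ var @ var . q
var @ var @ var . var

[e [t [t [t [f [p [q var]]]] @ [f [p [q var]]]] @ [f [p [q var]] . [f [p [q var]]]]]]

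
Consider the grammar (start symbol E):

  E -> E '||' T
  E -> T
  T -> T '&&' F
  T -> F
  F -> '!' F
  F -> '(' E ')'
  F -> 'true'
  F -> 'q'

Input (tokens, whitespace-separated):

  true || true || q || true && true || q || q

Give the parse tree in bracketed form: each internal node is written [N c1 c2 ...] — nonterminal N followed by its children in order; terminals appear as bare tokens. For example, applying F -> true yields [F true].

[E [E [E [E [E [E [T [F true]]] || [T [F true]]] || [T [F q]]] || [T [T [F true]] && [F true]]] || [T [F q]]] || [T [F q]]]

E
E || T
E || T || T
E || T || T || T
E || T || T || T || T
E || T || T || T || T || T
T || T || T || T || T || T
F || T || T || T || T || T
true || T || T || T || T || T
true || F || T || T || T || T
true || true || T || T || T || T
true || true || F || T || T || T
true || true || q || T || T || T
true || true || q || T && F || T || T
true || true || q || F && F || T || T
true || true || q || true && F || T || T
true || true || q || true && true || T || T
true || true || q || true && true || F || T
true || true || q || true && true || q || T
true || true || q || true && true || q || F
true || true || q || true && true || q || q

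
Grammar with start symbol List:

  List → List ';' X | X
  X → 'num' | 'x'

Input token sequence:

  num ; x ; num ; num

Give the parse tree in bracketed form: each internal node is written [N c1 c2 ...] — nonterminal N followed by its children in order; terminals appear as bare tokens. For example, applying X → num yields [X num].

List
List ; X
List ; X ; X
List ; X ; X ; X
X ; X ; X ; X
num ; X ; X ; X
num ; x ; X ; X
num ; x ; num ; X
num ; x ; num ; num

[List [List [List [List [X num]] ; [X x]] ; [X num]] ; [X num]]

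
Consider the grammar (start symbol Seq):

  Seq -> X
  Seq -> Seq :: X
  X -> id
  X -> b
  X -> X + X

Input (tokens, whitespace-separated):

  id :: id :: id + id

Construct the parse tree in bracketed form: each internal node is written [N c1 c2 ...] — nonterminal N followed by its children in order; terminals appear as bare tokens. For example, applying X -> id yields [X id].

[Seq [Seq [Seq [X id]] :: [X id]] :: [X [X id] + [X id]]]

Seq
Seq :: X
Seq :: X :: X
X :: X :: X
id :: X :: X
id :: id :: X
id :: id :: X + X
id :: id :: id + X
id :: id :: id + id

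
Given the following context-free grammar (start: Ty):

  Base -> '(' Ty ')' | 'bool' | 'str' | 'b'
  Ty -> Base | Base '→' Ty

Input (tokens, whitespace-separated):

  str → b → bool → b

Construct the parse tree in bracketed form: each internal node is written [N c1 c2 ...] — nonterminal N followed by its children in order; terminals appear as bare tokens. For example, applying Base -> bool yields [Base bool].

Ty
Base → Ty
str → Ty
str → Base → Ty
str → b → Ty
str → b → Base → Ty
str → b → bool → Ty
str → b → bool → Base
str → b → bool → b

[Ty [Base str] → [Ty [Base b] → [Ty [Base bool] → [Ty [Base b]]]]]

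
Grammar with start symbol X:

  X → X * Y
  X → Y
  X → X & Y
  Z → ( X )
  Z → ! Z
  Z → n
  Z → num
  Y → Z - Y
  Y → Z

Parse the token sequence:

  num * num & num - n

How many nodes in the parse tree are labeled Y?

4

[X [X [X [Y [Z num]]] * [Y [Z num]]] & [Y [Z num] - [Y [Z n]]]]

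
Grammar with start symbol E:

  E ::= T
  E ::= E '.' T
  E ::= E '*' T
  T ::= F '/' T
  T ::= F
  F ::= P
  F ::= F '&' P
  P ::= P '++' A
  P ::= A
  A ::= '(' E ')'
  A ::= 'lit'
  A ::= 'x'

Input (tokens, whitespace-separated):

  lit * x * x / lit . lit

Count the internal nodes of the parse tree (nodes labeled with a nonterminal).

[E [E [E [E [T [F [P [A lit]]]]] * [T [F [P [A x]]]]] * [T [F [P [A x]]] / [T [F [P [A lit]]]]]] . [T [F [P [A lit]]]]]

24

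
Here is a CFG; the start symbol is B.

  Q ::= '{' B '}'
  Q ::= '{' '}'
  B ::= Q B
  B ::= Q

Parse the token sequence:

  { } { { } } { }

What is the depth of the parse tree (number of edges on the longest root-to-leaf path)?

5

[B [Q { }] [B [Q { [B [Q { }]] }] [B [Q { }]]]]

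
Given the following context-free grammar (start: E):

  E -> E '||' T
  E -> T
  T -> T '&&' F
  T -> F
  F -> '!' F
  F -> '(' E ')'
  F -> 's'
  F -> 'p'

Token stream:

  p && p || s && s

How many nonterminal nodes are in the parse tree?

10

[E [E [T [T [F p]] && [F p]]] || [T [T [F s]] && [F s]]]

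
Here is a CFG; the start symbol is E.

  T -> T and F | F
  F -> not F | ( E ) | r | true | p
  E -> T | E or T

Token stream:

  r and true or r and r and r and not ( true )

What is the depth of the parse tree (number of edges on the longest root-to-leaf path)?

7

[E [E [T [T [F r]] and [F true]]] or [T [T [T [T [F r]] and [F r]] and [F r]] and [F not [F ( [E [T [F true]]] )]]]]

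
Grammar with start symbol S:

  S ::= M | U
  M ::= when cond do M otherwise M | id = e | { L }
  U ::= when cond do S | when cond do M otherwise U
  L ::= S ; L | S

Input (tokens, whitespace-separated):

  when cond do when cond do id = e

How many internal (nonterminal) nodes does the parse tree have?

[S [U when cond do [S [U when cond do [S [M id = e]]]]]]

6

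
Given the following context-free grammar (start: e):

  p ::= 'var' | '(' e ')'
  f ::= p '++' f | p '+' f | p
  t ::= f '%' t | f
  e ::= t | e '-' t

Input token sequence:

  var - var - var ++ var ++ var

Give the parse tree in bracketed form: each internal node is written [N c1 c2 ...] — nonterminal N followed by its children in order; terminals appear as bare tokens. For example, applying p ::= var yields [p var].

[e [e [e [t [f [p var]]]] - [t [f [p var]]]] - [t [f [p var] ++ [f [p var] ++ [f [p var]]]]]]

e
e - t
e - t - t
t - t - t
f - t - t
p - t - t
var - t - t
var - f - t
var - p - t
var - var - t
var - var - f
var - var - p ++ f
var - var - var ++ f
var - var - var ++ p ++ f
var - var - var ++ var ++ f
var - var - var ++ var ++ p
var - var - var ++ var ++ var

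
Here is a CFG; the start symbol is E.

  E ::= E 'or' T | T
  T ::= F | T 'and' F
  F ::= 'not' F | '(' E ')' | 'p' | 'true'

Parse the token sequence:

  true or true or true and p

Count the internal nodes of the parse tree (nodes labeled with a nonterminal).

11

[E [E [E [T [F true]]] or [T [F true]]] or [T [T [F true]] and [F p]]]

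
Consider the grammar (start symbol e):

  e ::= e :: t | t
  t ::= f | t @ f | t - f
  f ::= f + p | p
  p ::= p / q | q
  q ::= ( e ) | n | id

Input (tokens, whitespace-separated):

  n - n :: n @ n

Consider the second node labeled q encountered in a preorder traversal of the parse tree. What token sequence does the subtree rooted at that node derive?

n

[e [e [t [t [f [p [q n]]]] - [f [p [q n]]]]] :: [t [t [f [p [q n]]]] @ [f [p [q n]]]]]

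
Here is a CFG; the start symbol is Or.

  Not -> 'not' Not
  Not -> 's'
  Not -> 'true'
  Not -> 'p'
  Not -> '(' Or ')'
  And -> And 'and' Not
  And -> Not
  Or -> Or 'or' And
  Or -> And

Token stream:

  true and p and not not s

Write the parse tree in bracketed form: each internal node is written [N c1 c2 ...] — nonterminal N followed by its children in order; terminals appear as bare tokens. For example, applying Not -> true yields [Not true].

[Or [And [And [And [Not true]] and [Not p]] and [Not not [Not not [Not s]]]]]

Or
And
And and Not
And and Not and Not
Not and Not and Not
true and Not and Not
true and p and Not
true and p and not Not
true and p and not not Not
true and p and not not s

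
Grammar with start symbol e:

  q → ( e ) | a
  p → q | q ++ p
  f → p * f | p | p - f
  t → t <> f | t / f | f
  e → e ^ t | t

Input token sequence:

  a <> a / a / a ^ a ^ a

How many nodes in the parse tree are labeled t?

[e [e [e [t [t [t [t [f [p [q a]]]] <> [f [p [q a]]]] / [f [p [q a]]]] / [f [p [q a]]]]] ^ [t [f [p [q a]]]]] ^ [t [f [p [q a]]]]]

6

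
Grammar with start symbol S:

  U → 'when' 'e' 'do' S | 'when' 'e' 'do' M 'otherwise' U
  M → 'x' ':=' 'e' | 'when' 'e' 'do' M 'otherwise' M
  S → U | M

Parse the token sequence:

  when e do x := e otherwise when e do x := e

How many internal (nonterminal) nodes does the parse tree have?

6

[S [U when e do [M x := e] otherwise [U when e do [S [M x := e]]]]]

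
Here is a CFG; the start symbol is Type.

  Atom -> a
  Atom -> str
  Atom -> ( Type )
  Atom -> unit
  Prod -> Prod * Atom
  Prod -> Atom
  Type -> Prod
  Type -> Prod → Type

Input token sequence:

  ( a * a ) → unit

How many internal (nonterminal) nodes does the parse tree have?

[Type [Prod [Atom ( [Type [Prod [Prod [Atom a]] * [Atom a]]] )]] → [Type [Prod [Atom unit]]]]

11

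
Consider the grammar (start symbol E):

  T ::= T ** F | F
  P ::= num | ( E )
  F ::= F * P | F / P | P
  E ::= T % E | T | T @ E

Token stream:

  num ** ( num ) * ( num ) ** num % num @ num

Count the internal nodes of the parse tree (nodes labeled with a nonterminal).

28

[E [T [T [T [F [P num]]] ** [F [F [P ( [E [T [F [P num]]]] )]] * [P ( [E [T [F [P num]]]] )]]] ** [F [P num]]] % [E [T [F [P num]]] @ [E [T [F [P num]]]]]]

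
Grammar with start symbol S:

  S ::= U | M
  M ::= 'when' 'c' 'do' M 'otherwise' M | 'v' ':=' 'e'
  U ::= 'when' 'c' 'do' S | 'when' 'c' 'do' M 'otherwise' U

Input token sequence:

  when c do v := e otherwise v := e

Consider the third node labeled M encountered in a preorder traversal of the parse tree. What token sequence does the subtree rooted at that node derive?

[S [M when c do [M v := e] otherwise [M v := e]]]

v := e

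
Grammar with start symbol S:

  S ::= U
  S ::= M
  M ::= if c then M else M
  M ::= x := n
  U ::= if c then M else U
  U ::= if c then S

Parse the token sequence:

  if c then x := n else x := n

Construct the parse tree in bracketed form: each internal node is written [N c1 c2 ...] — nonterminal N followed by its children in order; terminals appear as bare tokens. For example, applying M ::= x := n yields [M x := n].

[S [M if c then [M x := n] else [M x := n]]]

S
M
if c then M else M
if c then x := n else M
if c then x := n else x := n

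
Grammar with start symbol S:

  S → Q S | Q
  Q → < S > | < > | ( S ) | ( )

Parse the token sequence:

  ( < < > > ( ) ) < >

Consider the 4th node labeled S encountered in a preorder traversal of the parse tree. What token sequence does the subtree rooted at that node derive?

( )

[S [Q ( [S [Q < [S [Q < >]] >] [S [Q ( )]]] )] [S [Q < >]]]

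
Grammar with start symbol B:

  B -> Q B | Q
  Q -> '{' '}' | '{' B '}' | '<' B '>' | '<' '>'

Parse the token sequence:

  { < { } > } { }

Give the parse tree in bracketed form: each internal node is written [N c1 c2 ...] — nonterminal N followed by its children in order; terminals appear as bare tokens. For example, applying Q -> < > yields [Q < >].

B
Q B
{ B } B
{ Q } B
{ < B > } B
{ < Q > } B
{ < { } > } B
{ < { } > } Q
{ < { } > } { }

[B [Q { [B [Q < [B [Q { }]] >]] }] [B [Q { }]]]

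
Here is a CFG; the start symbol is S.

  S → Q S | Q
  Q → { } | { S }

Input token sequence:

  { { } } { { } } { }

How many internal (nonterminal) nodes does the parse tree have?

10

[S [Q { [S [Q { }]] }] [S [Q { [S [Q { }]] }] [S [Q { }]]]]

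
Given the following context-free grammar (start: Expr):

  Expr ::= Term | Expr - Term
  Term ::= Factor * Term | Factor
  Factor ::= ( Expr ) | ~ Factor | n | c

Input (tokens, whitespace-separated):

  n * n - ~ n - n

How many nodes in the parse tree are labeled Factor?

5

[Expr [Expr [Expr [Term [Factor n] * [Term [Factor n]]]] - [Term [Factor ~ [Factor n]]]] - [Term [Factor n]]]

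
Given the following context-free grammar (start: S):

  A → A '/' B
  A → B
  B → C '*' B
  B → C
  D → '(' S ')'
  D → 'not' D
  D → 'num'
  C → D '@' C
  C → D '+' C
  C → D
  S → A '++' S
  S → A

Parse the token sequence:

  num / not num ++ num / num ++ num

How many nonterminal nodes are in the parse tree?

[S [A [A [B [C [D num]]]] / [B [C [D not [D num]]]]] ++ [S [A [A [B [C [D num]]]] / [B [C [D num]]]] ++ [S [A [B [C [D num]]]]]]]

24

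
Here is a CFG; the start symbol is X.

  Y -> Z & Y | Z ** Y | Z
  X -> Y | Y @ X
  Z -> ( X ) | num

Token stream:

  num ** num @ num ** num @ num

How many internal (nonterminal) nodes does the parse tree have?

[X [Y [Z num] ** [Y [Z num]]] @ [X [Y [Z num] ** [Y [Z num]]] @ [X [Y [Z num]]]]]

13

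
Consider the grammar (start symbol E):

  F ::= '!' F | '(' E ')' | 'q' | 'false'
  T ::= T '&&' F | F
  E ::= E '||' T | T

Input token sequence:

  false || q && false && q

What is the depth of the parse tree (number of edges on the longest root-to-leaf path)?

5

[E [E [T [F false]]] || [T [T [T [F q]] && [F false]] && [F q]]]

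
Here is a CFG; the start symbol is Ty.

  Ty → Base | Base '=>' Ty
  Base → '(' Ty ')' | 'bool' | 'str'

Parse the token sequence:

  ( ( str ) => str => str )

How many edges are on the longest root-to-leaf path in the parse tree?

6

[Ty [Base ( [Ty [Base ( [Ty [Base str]] )] => [Ty [Base str] => [Ty [Base str]]]] )]]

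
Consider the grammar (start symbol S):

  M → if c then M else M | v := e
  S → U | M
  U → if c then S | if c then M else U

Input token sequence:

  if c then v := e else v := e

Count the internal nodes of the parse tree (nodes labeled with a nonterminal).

4

[S [M if c then [M v := e] else [M v := e]]]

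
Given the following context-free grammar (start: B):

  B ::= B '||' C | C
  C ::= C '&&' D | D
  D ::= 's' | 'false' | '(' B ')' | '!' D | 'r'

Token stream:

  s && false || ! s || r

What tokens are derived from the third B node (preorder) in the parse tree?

s && false

[B [B [B [C [C [D s]] && [D false]]] || [C [D ! [D s]]]] || [C [D r]]]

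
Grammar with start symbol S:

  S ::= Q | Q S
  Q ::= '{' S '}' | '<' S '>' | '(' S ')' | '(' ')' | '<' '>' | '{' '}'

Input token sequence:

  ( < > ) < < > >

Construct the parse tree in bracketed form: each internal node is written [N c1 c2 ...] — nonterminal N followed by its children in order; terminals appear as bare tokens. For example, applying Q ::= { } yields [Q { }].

[S [Q ( [S [Q < >]] )] [S [Q < [S [Q < >]] >]]]

S
Q S
( S ) S
( Q ) S
( < > ) S
( < > ) Q
( < > ) < S >
( < > ) < Q >
( < > ) < < > >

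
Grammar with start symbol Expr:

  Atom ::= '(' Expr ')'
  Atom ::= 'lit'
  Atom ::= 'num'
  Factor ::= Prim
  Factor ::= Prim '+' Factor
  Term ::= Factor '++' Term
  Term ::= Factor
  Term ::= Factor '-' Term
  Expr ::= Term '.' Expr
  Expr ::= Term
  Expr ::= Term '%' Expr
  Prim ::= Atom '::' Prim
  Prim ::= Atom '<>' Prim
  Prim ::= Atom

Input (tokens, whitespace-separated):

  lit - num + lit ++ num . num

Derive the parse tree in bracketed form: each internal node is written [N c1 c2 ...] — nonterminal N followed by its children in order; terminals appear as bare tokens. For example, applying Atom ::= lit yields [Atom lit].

[Expr [Term [Factor [Prim [Atom lit]]] - [Term [Factor [Prim [Atom num]] + [Factor [Prim [Atom lit]]]] ++ [Term [Factor [Prim [Atom num]]]]]] . [Expr [Term [Factor [Prim [Atom num]]]]]]

Expr
Term . Expr
Factor - Term . Expr
Prim - Term . Expr
Atom - Term . Expr
lit - Term . Expr
lit - Factor ++ Term . Expr
lit - Prim + Factor ++ Term . Expr
lit - Atom + Factor ++ Term . Expr
lit - num + Factor ++ Term . Expr
lit - num + Prim ++ Term . Expr
lit - num + Atom ++ Term . Expr
lit - num + lit ++ Term . Expr
lit - num + lit ++ Factor . Expr
lit - num + lit ++ Prim . Expr
lit - num + lit ++ Atom . Expr
lit - num + lit ++ num . Expr
lit - num + lit ++ num . Term
lit - num + lit ++ num . Factor
lit - num + lit ++ num . Prim
lit - num + lit ++ num . Atom
lit - num + lit ++ num . num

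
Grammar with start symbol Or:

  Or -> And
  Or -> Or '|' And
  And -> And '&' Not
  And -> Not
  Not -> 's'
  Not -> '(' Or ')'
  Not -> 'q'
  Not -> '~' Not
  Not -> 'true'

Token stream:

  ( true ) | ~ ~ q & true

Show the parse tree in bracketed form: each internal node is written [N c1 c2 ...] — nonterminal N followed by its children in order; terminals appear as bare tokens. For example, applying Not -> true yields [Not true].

[Or [Or [And [Not ( [Or [And [Not true]]] )]]] | [And [And [Not ~ [Not ~ [Not q]]]] & [Not true]]]

Or
Or | And
And | And
Not | And
( Or ) | And
( And ) | And
( Not ) | And
( true ) | And
( true ) | And & Not
( true ) | Not & Not
( true ) | ~ Not & Not
( true ) | ~ ~ Not & Not
( true ) | ~ ~ q & Not
( true ) | ~ ~ q & true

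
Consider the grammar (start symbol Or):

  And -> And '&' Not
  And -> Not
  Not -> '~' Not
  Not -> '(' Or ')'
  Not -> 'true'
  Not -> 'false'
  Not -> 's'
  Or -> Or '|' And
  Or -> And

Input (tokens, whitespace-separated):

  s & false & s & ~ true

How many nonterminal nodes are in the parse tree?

[Or [And [And [And [And [Not s]] & [Not false]] & [Not s]] & [Not ~ [Not true]]]]

10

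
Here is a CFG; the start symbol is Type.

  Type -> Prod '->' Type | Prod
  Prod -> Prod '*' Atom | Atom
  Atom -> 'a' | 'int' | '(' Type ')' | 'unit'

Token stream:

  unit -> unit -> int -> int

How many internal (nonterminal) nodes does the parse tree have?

12

[Type [Prod [Atom unit]] -> [Type [Prod [Atom unit]] -> [Type [Prod [Atom int]] -> [Type [Prod [Atom int]]]]]]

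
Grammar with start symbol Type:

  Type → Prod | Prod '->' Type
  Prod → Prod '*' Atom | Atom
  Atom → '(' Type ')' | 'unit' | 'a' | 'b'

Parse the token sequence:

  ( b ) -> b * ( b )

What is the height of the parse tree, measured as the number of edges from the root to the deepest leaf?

7

[Type [Prod [Atom ( [Type [Prod [Atom b]]] )]] -> [Type [Prod [Prod [Atom b]] * [Atom ( [Type [Prod [Atom b]]] )]]]]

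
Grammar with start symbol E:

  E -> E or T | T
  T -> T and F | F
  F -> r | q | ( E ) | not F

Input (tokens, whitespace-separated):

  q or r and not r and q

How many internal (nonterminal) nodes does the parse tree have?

11

[E [E [T [F q]]] or [T [T [T [F r]] and [F not [F r]]] and [F q]]]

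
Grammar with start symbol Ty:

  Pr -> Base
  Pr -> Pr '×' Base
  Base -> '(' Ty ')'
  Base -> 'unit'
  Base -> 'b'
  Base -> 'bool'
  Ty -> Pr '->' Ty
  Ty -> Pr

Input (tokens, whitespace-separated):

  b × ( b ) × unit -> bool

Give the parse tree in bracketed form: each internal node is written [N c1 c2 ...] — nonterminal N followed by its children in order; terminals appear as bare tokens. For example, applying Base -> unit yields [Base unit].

[Ty [Pr [Pr [Pr [Base b]] × [Base ( [Ty [Pr [Base b]]] )]] × [Base unit]] -> [Ty [Pr [Base bool]]]]

Ty
Pr -> Ty
Pr × Base -> Ty
Pr × Base × Base -> Ty
Base × Base × Base -> Ty
b × Base × Base -> Ty
b × ( Ty ) × Base -> Ty
b × ( Pr ) × Base -> Ty
b × ( Base ) × Base -> Ty
b × ( b ) × Base -> Ty
b × ( b ) × unit -> Ty
b × ( b ) × unit -> Pr
b × ( b ) × unit -> Base
b × ( b ) × unit -> bool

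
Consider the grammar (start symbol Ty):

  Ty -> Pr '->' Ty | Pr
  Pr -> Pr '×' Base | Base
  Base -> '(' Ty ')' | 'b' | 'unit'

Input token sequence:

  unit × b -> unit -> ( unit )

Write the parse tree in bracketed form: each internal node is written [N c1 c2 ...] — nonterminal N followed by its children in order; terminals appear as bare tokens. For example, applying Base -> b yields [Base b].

[Ty [Pr [Pr [Base unit]] × [Base b]] -> [Ty [Pr [Base unit]] -> [Ty [Pr [Base ( [Ty [Pr [Base unit]]] )]]]]]

Ty
Pr -> Ty
Pr × Base -> Ty
Base × Base -> Ty
unit × Base -> Ty
unit × b -> Ty
unit × b -> Pr -> Ty
unit × b -> Base -> Ty
unit × b -> unit -> Ty
unit × b -> unit -> Pr
unit × b -> unit -> Base
unit × b -> unit -> ( Ty )
unit × b -> unit -> ( Pr )
unit × b -> unit -> ( Base )
unit × b -> unit -> ( unit )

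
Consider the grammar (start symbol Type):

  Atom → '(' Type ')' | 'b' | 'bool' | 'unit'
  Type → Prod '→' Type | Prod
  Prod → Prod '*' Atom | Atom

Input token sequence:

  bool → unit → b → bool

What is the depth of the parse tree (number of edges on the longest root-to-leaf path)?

6

[Type [Prod [Atom bool]] → [Type [Prod [Atom unit]] → [Type [Prod [Atom b]] → [Type [Prod [Atom bool]]]]]]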